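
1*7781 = 7781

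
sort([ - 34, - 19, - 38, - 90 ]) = [ - 90, - 38  , - 34, - 19] 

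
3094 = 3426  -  332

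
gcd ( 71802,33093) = 9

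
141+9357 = 9498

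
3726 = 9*414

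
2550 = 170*15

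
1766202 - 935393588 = -933627386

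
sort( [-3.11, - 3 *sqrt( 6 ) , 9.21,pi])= [- 3*sqrt(6 ) ,-3.11, pi,9.21]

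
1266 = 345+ 921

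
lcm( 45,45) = 45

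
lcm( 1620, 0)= 0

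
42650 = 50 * 853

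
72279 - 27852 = 44427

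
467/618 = 467/618 = 0.76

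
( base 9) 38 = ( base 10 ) 35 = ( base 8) 43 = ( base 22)1D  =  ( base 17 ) 21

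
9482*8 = 75856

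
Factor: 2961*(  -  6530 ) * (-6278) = 2^2*3^2 *5^1*7^1*43^1*47^1*73^1*653^1 = 121387201740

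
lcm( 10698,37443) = 74886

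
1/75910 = 1/75910 = 0.00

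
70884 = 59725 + 11159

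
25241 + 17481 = 42722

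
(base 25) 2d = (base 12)53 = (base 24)2F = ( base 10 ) 63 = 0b111111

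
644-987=  -  343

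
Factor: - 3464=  - 2^3*433^1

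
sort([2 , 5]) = [2, 5 ] 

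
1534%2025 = 1534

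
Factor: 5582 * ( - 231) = - 1289442 = - 2^1*3^1*7^1*11^1*2791^1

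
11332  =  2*5666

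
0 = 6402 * 0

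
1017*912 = 927504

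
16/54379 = 16/54379 = 0.00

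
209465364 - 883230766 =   -  673765402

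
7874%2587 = 113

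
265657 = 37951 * 7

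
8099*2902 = 23503298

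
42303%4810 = 3823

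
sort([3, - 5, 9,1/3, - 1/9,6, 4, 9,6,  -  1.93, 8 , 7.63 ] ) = [ - 5 , - 1.93,-1/9,1/3,3,4,6,6,7.63, 8, 9, 9 ]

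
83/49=83/49 = 1.69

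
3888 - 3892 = -4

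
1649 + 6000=7649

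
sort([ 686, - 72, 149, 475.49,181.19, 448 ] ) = [ - 72, 149 , 181.19, 448,475.49, 686] 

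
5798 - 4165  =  1633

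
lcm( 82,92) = 3772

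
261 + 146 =407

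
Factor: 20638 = 2^1*17^1 * 607^1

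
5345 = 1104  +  4241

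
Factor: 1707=3^1*569^1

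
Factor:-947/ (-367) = 367^(-1)*947^1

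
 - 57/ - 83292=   19/27764 = 0.00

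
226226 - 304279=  - 78053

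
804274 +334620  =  1138894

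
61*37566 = 2291526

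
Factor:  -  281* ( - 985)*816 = 225856560 = 2^4*3^1*5^1*17^1*197^1*281^1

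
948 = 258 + 690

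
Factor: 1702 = 2^1*23^1*37^1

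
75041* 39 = 2926599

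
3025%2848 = 177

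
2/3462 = 1/1731 = 0.00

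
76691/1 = 76691 =76691.00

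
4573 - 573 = 4000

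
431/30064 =431/30064 = 0.01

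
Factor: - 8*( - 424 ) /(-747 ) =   -  2^6*3^( - 2)*53^1 * 83^(-1 ) = -3392/747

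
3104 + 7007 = 10111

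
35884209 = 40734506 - 4850297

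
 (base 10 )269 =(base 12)1a5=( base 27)9q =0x10D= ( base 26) A9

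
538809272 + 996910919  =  1535720191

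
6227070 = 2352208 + 3874862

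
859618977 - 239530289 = 620088688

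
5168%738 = 2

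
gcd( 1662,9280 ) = 2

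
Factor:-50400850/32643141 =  - 2^1 * 3^( - 1)*5^2*23^( - 1)  *  473089^ ( - 1)*1008017^1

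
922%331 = 260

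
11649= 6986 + 4663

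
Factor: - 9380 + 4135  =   - 5245 = -5^1*1049^1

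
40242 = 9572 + 30670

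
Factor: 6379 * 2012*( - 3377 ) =  -  2^2*11^1*307^1*503^1*6379^1 = - 43342268596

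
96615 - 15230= 81385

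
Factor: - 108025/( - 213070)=145/286 =2^( - 1)*5^1 * 11^( - 1)*13^(  -  1)*29^1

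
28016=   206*136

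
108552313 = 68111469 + 40440844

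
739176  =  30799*24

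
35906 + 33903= 69809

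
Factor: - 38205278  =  -2^1*983^1*19433^1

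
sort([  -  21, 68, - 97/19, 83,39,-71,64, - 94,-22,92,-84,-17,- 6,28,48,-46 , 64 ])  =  [-94,-84,-71,-46,-22,-21,-17,-6, - 97/19, 28, 39,48,64,64,68,83, 92 ] 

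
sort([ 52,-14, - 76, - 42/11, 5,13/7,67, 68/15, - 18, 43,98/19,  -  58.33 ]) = [ - 76,-58.33, - 18, - 14, - 42/11, 13/7,68/15, 5,98/19, 43,52, 67 ]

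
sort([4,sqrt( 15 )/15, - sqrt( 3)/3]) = [ - sqrt(3)/3,sqrt( 15)/15,4 ] 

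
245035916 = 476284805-231248889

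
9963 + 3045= 13008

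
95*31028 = 2947660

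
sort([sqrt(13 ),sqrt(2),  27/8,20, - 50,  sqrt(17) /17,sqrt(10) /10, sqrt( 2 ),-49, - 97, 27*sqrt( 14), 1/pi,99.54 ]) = [ - 97, - 50, - 49, sqrt(17) /17,sqrt( 10)/10,1/pi, sqrt(2),sqrt( 2),27/8,sqrt(13 ),20, 99.54, 27*sqrt( 14) ]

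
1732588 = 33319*52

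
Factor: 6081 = 3^1*2027^1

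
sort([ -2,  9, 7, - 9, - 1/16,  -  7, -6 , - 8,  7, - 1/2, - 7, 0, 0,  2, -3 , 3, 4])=[ - 9, - 8, - 7, - 7, - 6, - 3, - 2, - 1/2, - 1/16,0, 0, 2,3,4,7, 7,9]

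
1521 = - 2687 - -4208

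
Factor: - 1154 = - 2^1*577^1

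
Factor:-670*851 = -570170 = - 2^1*5^1*23^1* 37^1 *67^1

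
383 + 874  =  1257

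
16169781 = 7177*2253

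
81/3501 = 9/389 = 0.02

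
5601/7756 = 5601/7756 = 0.72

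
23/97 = 23/97 = 0.24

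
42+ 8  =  50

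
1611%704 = 203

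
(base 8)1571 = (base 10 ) 889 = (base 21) 207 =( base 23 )1FF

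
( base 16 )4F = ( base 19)43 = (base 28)2N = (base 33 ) 2D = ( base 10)79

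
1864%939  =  925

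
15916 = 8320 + 7596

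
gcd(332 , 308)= 4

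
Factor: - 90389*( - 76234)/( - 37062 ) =-3445357513/18531 = - 3^( - 2)*13^1*17^1*29^ (-1 )*47^1*71^ ( - 1 )*409^1*811^1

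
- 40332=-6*6722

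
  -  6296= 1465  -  7761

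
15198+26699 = 41897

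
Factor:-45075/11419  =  -3^1*5^2*19^( - 1 ) = - 75/19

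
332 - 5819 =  - 5487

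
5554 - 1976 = 3578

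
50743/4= 12685 + 3/4 = 12685.75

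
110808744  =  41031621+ 69777123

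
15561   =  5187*3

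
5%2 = 1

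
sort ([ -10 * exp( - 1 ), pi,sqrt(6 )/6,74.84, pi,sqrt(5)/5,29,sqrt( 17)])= [ - 10*exp( - 1 ) , sqrt( 6)/6, sqrt( 5)/5, pi,pi,sqrt( 17), 29, 74.84 ]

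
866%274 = 44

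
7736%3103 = 1530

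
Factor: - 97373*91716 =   -  8930662068 = - 2^2*3^1*7643^1*97373^1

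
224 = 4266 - 4042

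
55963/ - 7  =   - 7995 + 2/7 = -7994.71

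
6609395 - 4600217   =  2009178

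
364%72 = 4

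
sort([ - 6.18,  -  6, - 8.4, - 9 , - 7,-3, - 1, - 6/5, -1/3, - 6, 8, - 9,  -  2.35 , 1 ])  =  [ - 9, - 9 , - 8.4, - 7, - 6.18, - 6 , - 6 , - 3,  -  2.35, - 6/5, - 1, - 1/3, 1 , 8 ] 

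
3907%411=208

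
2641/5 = 528 + 1/5= 528.20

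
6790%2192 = 214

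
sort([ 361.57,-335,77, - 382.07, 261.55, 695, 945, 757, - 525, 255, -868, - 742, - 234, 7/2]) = [ - 868, - 742, - 525, - 382.07, - 335, - 234, 7/2 , 77 , 255, 261.55,361.57, 695, 757, 945 ] 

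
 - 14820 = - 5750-9070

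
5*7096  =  35480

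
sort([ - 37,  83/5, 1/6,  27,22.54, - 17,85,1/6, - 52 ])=[ - 52,- 37 ,  -  17,  1/6, 1/6,83/5, 22.54 , 27,85] 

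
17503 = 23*761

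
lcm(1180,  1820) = 107380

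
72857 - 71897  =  960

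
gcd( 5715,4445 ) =635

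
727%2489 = 727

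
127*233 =29591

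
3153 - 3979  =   - 826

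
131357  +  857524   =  988881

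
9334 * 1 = 9334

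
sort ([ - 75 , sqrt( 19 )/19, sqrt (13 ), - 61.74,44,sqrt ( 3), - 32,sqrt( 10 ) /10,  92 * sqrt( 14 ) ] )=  [ - 75, - 61.74, - 32,sqrt( 19) /19,sqrt( 10 ) /10,sqrt( 3),sqrt(13 ),  44,92  *  sqrt( 14) ]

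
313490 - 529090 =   -  215600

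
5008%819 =94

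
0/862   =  0 = 0.00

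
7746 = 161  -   - 7585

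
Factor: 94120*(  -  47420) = -4463170400=- 2^5 *5^2 * 13^1*181^1 * 2371^1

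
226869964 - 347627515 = -120757551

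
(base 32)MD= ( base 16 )2CD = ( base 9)876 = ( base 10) 717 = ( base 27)qf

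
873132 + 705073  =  1578205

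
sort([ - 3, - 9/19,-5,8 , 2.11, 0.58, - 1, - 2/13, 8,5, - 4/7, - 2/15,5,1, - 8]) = [ - 8,-5,-3, - 1 , - 4/7, - 9/19, - 2/13, -2/15 , 0.58, 1,2.11, 5,  5,8,8]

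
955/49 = 19 + 24/49 = 19.49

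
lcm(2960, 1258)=50320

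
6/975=2/325 = 0.01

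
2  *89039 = 178078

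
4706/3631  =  4706/3631 = 1.30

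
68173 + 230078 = 298251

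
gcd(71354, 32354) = 2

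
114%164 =114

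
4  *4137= 16548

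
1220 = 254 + 966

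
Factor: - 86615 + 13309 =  - 73306 = - 2^1 * 36653^1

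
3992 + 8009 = 12001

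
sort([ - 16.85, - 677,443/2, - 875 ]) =[ - 875, - 677,-16.85, 443/2 ]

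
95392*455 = 43403360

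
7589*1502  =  11398678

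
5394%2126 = 1142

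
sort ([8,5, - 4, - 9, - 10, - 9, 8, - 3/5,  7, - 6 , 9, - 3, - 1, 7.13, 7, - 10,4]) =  [  -  10 ,  -  10,-9, - 9, - 6,-4,-3, - 1, - 3/5, 4,5,  7, 7,  7.13, 8, 8, 9 ]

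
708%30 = 18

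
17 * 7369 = 125273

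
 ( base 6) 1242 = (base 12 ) 222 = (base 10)314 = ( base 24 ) D2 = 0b100111010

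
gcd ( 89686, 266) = 2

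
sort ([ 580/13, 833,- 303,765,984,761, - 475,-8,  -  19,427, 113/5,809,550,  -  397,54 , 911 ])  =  [ - 475, - 397,- 303, - 19 , - 8,113/5, 580/13,54, 427, 550,761,765,809 , 833,  911,984 ] 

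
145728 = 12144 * 12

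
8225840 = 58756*140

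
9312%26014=9312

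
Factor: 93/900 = 31/300 = 2^ (-2)*3^(-1 )*5^ ( - 2 )*31^1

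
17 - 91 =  - 74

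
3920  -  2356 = 1564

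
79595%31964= 15667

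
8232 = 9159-927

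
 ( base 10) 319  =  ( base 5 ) 2234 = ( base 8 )477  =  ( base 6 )1251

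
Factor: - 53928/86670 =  - 2^2 *3^( - 2 ) * 5^( - 1)*7^1 = - 28/45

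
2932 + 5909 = 8841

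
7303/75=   97  +  28/75 = 97.37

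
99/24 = 33/8=4.12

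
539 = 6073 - 5534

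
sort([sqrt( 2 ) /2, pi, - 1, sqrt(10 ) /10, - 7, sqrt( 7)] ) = [-7, - 1, sqrt( 10 ) /10, sqrt ( 2 )/2, sqrt( 7),  pi ] 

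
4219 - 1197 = 3022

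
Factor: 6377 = 7^1*  911^1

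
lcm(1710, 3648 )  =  54720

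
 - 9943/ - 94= 105 + 73/94 =105.78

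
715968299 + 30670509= 746638808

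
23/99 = 23/99 = 0.23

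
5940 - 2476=3464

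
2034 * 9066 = 18440244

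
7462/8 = 3731/4=932.75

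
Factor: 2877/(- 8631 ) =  - 3^( - 1) = - 1/3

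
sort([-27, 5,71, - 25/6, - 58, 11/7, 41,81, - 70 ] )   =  [ - 70,  -  58 ,-27, - 25/6, 11/7, 5, 41,  71,81] 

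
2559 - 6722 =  - 4163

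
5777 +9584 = 15361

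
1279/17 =1279/17 =75.24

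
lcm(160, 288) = 1440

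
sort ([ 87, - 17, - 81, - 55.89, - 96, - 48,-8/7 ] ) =[ - 96, - 81, - 55.89, - 48 , - 17, - 8/7, 87] 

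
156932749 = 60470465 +96462284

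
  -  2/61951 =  - 2/61951 = - 0.00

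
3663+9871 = 13534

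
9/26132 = 9/26132  =  0.00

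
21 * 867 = 18207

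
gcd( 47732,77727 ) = 1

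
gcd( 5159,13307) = 7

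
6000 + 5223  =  11223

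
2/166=1/83  =  0.01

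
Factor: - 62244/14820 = -3^1*5^( - 1)*7^1 = - 21/5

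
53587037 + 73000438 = 126587475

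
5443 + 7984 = 13427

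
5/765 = 1/153 = 0.01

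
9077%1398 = 689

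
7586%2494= 104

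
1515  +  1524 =3039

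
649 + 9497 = 10146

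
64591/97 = 64591/97 = 665.89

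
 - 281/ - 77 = 3 + 50/77 = 3.65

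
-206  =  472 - 678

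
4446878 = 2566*1733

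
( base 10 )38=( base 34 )14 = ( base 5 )123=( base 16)26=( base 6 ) 102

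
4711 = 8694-3983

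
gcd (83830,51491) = 1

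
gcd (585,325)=65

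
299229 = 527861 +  - 228632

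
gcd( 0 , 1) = 1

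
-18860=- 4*4715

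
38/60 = 19/30=0.63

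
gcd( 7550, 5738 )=302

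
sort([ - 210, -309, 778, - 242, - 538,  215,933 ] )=[ - 538, - 309, -242 , - 210 , 215, 778,933 ] 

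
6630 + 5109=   11739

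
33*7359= 242847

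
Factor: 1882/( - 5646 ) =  -3^( - 1 ) = -1/3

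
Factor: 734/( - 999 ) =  - 2^1*3^(-3 )*37^(-1 )*367^1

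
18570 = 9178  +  9392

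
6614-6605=9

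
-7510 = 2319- 9829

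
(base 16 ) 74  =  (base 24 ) 4k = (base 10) 116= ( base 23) 51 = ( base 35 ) 3b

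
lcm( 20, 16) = 80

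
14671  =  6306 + 8365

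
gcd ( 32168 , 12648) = 8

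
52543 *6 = 315258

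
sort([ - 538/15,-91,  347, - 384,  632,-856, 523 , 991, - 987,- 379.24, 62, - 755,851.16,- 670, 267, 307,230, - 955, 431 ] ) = [- 987,  -  955,  -  856, - 755, - 670,  -  384, - 379.24, - 91, - 538/15,62, 230, 267, 307,347, 431,523, 632, 851.16 , 991] 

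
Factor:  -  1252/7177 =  - 2^2*313^1 * 7177^( - 1)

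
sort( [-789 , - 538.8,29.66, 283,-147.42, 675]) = [ - 789,- 538.8, - 147.42, 29.66,283, 675]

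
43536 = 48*907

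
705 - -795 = 1500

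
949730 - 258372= 691358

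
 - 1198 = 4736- 5934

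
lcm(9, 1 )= 9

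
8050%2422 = 784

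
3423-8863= - 5440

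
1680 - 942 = 738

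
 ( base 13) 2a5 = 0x1D9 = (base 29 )g9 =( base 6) 2105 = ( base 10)473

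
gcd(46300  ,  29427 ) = 1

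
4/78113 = 4/78113 =0.00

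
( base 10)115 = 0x73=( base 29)3S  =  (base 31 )3m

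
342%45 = 27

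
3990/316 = 1995/158=12.63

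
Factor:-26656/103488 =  - 2^( - 1)*3^ (- 1 )*11^ ( -1)*17^1= - 17/66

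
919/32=28  +  23/32 = 28.72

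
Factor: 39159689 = 5927^1* 6607^1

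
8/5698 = 4/2849 = 0.00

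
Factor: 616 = 2^3*7^1*11^1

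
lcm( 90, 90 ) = 90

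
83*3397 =281951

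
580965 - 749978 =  - 169013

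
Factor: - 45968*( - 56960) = 2^11*5^1*13^2 * 17^1 * 89^1 = 2618337280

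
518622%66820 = 50882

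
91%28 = 7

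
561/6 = 187/2 = 93.50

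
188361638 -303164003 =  - 114802365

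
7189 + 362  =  7551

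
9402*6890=64779780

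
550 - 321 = 229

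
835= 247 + 588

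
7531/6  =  1255 + 1/6 = 1255.17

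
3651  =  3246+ 405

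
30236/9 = 30236/9 = 3359.56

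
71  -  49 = 22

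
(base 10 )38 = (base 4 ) 212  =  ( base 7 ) 53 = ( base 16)26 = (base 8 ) 46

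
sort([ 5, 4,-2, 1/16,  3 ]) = [ - 2,  1/16, 3,4,5]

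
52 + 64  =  116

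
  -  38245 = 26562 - 64807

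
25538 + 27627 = 53165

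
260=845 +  - 585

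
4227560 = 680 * 6217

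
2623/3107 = 2623/3107 = 0.84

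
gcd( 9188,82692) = 9188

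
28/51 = 28/51=0.55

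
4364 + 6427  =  10791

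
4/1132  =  1/283 = 0.00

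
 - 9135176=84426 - 9219602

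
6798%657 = 228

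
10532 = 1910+8622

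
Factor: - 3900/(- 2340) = 3^(-1 )*5^1  =  5/3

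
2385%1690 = 695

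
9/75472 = 9/75472=0.00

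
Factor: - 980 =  - 2^2 * 5^1*7^2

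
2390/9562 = 1195/4781 = 0.25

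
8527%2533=928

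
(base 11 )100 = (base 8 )171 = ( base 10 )121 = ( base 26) 4H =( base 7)232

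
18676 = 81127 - 62451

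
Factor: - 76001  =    -  76001^1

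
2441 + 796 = 3237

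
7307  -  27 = 7280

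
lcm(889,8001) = 8001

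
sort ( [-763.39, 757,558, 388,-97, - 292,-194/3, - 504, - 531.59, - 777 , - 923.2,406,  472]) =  [ -923.2,  -  777, - 763.39,  -  531.59, - 504 ,  -  292, - 97,-194/3,  388, 406,  472, 558, 757 ]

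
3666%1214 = 24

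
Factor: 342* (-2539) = -868338  =  - 2^1*3^2*19^1*2539^1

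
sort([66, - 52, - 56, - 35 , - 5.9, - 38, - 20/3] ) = [ - 56, - 52,  -  38, - 35, - 20/3, - 5.9, 66 ]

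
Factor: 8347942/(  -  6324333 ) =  - 362954/274971 = - 2^1*3^( -1) * 151^( - 1 )*173^1  *607^( - 1)*1049^1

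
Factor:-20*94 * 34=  - 63920=- 2^4 * 5^1*17^1*47^1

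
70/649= 70/649 = 0.11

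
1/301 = 1/301 = 0.00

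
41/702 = 41/702 = 0.06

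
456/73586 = 228/36793 = 0.01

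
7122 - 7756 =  - 634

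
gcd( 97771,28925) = 1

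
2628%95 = 63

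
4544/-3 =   -  4544/3= -1514.67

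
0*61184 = 0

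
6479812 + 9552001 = 16031813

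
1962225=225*8721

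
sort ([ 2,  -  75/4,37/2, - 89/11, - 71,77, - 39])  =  [ - 71, - 39, - 75/4, - 89/11,2,37/2 , 77 ] 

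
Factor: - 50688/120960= - 2^2* 3^(- 1) * 5^(-1) * 7^ ( - 1 )*11^1= - 44/105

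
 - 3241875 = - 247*13125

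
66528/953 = 66528/953 = 69.81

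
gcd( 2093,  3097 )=1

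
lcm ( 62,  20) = 620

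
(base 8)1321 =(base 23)188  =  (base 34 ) L7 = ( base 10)721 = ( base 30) O1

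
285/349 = 285/349 = 0.82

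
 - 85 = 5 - 90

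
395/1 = 395 = 395.00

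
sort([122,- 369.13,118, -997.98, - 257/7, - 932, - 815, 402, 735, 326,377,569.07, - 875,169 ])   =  [ - 997.98 , - 932, - 875, - 815, - 369.13, - 257/7,118, 122, 169, 326,  377, 402,569.07,735]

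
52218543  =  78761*663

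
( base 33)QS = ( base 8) 1566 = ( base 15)3E1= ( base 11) 736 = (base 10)886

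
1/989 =1/989 = 0.00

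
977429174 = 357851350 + 619577824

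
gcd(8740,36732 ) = 4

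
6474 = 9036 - 2562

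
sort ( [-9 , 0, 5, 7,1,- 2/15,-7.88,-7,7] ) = [ - 9,- 7.88,  -  7, - 2/15,0, 1, 5, 7,7 ] 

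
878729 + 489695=1368424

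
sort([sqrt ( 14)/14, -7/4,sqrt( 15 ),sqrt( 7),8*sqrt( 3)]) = [- 7/4,sqrt( 14)/14,  sqrt( 7),  sqrt(15),8 * sqrt(3 ) ]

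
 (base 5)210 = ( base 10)55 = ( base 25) 25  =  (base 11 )50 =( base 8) 67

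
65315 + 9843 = 75158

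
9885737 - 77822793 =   -  67937056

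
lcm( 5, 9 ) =45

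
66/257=66/257=0.26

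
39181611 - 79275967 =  - 40094356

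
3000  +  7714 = 10714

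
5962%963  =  184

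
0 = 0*337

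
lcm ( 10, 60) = 60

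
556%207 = 142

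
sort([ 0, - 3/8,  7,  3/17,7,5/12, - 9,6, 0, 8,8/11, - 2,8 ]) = [- 9, - 2 ,-3/8, 0, 0, 3/17,5/12  ,  8/11,6,7,7,8 , 8 ] 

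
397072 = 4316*92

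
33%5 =3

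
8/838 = 4/419 =0.01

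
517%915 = 517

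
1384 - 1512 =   -  128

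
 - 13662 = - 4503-9159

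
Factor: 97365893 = 97365893^1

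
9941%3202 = 335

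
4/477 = 4/477 = 0.01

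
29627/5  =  29627/5  =  5925.40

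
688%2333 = 688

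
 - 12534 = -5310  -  7224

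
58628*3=175884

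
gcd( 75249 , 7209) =81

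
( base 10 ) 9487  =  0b10010100001111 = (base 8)22417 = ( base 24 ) GB7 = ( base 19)1756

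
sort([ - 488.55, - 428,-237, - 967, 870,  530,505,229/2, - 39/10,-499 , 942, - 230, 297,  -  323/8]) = [ - 967, - 499, - 488.55, - 428,-237, - 230, -323/8,-39/10, 229/2,297,  505, 530 , 870,942]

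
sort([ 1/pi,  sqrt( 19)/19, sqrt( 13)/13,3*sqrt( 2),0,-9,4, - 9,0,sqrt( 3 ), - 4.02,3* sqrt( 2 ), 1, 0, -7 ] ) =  [-9, - 9, - 7, -4.02,0,0,0,sqrt(19) /19,sqrt( 13 )/13, 1/pi,1, sqrt( 3 ),4,3*sqrt( 2 ),3*sqrt( 2)] 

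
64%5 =4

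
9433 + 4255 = 13688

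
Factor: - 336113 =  - 336113^1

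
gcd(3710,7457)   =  1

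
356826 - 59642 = 297184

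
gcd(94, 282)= 94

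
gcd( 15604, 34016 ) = 4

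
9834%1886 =404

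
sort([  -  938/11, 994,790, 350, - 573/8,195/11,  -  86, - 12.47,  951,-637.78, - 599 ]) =[  -  637.78 ,  -  599, - 86, - 938/11, - 573/8 , -12.47, 195/11, 350, 790,951, 994 ]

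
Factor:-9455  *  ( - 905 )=5^2 * 31^1*61^1*181^1=8556775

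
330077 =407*811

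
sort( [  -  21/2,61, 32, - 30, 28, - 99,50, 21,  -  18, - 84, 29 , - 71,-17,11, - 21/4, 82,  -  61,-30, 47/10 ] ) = [ - 99,  -  84, - 71,  -  61, - 30, - 30, - 18, - 17, - 21/2, - 21/4, 47/10, 11, 21, 28, 29, 32,50, 61 , 82] 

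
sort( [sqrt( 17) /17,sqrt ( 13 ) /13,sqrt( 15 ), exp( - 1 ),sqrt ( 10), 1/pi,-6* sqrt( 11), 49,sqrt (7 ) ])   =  [-6*sqrt ( 11),sqrt( 17) /17,sqrt (13 )/13, 1/pi, exp( -1 ),  sqrt( 7 ), sqrt( 10),sqrt(15),49] 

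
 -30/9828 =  - 5/1638 = - 0.00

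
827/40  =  827/40=20.68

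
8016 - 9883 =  - 1867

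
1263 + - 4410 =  - 3147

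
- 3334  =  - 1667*2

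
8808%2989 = 2830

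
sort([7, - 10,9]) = [ - 10, 7,9 ]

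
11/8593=11/8593=0.00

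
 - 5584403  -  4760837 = -10345240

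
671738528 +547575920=1219314448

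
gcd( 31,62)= 31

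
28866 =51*566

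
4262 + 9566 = 13828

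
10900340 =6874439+4025901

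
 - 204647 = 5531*( - 37) 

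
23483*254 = 5964682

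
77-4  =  73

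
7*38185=267295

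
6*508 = 3048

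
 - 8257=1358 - 9615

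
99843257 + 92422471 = 192265728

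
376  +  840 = 1216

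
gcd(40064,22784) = 128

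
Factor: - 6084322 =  - 2^1 *3042161^1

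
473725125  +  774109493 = 1247834618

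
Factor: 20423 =13^1*1571^1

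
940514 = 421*2234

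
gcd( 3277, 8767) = 1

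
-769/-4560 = 769/4560 = 0.17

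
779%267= 245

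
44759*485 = 21708115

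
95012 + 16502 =111514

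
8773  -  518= 8255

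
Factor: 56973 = 3^1*  7^1*2713^1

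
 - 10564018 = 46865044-57429062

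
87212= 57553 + 29659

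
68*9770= 664360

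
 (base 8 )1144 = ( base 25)OC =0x264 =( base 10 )612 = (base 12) 430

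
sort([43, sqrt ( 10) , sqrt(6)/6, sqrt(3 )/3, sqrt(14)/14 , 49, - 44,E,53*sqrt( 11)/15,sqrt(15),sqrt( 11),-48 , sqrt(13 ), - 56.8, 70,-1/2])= [-56.8,-48, - 44, - 1/2,sqrt(14)/14,sqrt( 6 ) /6, sqrt(3)/3, E, sqrt(10),sqrt (11 ),sqrt( 13),sqrt(15),53 * sqrt( 11)/15,43,49, 70 ] 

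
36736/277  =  36736/277=132.62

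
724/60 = 181/15 = 12.07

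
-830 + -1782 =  - 2612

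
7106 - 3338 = 3768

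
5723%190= 23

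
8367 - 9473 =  - 1106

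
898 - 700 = 198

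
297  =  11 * 27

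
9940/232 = 2485/58 = 42.84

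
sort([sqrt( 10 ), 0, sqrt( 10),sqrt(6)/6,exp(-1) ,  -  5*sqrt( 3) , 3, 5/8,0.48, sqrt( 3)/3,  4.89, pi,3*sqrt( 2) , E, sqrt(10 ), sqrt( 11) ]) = [ - 5*sqrt( 3),0, exp(-1), sqrt(6)/6, 0.48,sqrt( 3 )/3,5/8, E,3,pi, sqrt( 10),sqrt( 10 ), sqrt (10 ) , sqrt ( 11), 3* sqrt( 2), 4.89]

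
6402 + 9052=15454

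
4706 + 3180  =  7886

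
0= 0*19363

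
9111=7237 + 1874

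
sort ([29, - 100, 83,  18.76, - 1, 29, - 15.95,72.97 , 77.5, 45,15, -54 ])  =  [ - 100, - 54, - 15.95,-1, 15 , 18.76, 29, 29, 45,72.97,77.5,83 ] 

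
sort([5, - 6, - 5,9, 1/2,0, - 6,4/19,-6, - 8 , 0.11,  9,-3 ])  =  [-8, - 6,-6, - 6, - 5,- 3, 0,0.11,4/19, 1/2,5,9, 9]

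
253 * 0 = 0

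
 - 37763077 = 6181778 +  - 43944855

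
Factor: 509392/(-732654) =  - 2^3*3^( - 2)*79^1*101^( - 1) = - 632/909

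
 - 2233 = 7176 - 9409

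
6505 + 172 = 6677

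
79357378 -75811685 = 3545693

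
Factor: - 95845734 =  - 2^1*3^3*1774921^1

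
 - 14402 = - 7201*2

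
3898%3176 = 722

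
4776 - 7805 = - 3029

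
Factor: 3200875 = 5^3  *  29^1*883^1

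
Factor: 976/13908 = 4/57=2^2*3^ ( - 1 )*19^ ( - 1)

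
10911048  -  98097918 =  - 87186870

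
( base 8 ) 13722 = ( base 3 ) 22100212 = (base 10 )6098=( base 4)1133102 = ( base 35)4y8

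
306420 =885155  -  578735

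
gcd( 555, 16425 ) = 15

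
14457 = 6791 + 7666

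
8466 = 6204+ 2262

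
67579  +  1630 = 69209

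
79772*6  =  478632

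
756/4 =189 = 189.00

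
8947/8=8947/8 = 1118.38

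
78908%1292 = 96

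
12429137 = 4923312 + 7505825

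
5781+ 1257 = 7038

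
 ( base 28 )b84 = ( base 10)8852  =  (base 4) 2022110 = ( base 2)10001010010100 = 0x2294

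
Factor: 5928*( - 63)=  - 2^3 * 3^3*7^1* 13^1*19^1=- 373464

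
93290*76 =7090040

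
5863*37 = 216931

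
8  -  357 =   -  349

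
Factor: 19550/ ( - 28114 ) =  - 5^2 * 17^1*23^1*14057^( - 1 )   =  - 9775/14057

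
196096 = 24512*8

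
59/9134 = 59/9134 = 0.01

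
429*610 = 261690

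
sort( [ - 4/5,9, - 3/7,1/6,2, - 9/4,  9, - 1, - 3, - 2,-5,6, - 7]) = [ - 7, -5,- 3, - 9/4, - 2, - 1,-4/5,  -  3/7,1/6,2,6,9,9 ] 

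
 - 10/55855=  - 2/11171 =-0.00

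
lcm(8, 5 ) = 40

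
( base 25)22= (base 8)64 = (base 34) 1i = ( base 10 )52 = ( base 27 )1P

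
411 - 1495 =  - 1084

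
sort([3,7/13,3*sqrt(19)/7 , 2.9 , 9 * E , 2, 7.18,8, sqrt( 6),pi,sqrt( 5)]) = [ 7/13, 3*sqrt( 19)/7,  2 , sqrt(5) , sqrt( 6), 2.9, 3,pi,7.18,8,9 * E] 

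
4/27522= 2/13761=0.00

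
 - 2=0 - 2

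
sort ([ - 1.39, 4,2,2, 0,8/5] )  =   [  -  1.39 , 0,8/5,2,  2, 4 ]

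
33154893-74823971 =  - 41669078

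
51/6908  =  51/6908  =  0.01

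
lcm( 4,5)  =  20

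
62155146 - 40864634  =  21290512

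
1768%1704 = 64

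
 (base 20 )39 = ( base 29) 2b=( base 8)105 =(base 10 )69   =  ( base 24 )2L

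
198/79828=99/39914 = 0.00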